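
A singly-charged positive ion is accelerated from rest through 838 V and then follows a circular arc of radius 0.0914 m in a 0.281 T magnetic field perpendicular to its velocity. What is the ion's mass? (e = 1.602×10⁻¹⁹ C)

m ≈ 6.31×10⁻²⁶ kg

Combine |q|V = ½mv² and r = mv/(|q|B): eliminate v to get m = qB²r²/(2V).
m = (1.602×10⁻¹⁹)(0.281)²(0.0914)²/(2·838) ≈ 6.31×10⁻²⁶ kg.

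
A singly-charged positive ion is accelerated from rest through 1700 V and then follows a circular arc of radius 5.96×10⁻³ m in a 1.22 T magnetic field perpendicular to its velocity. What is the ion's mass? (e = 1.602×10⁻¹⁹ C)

m ≈ 2.49×10⁻²⁷ kg

Combine |q|V = ½mv² and r = mv/(|q|B): eliminate v to get m = qB²r²/(2V).
m = (1.602×10⁻¹⁹)(1.22)²(5.96×10⁻³)²/(2·1700) ≈ 2.49×10⁻²⁷ kg.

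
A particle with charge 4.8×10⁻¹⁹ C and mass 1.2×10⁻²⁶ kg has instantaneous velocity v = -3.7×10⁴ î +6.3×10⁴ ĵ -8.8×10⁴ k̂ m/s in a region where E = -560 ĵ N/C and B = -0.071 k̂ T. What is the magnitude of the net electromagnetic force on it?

v×B = (-4470, -2630, 0) N/C.
E + v×B = (-4470, -3190, 0) N/C.
F = q(E + v×B) = (4.8×10⁻¹⁹ C)·(-4470, -3190, 0) = (-2.15×10⁻¹⁵, -1.53×10⁻¹⁵, 0) N.
|F| = 2.64×10⁻¹⁵ N.

|F| ≈ 2.64×10⁻¹⁵ N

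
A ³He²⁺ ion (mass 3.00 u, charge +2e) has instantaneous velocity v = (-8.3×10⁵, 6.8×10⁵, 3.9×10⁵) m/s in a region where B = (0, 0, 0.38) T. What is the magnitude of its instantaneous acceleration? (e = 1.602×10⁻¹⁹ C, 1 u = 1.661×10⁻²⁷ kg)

v×B = (2.58×10⁵, 3.15×10⁵, 0) N/C.
F = q v×B = (3.204×10⁻¹⁹ C)·(2.58×10⁵, 3.15×10⁵, 0) = (8.28×10⁻¹⁴, 1.01×10⁻¹³, 0) N.
|a| = |F|/m = 1.306×10⁻¹³/4.983×10⁻²⁷ ≈ 2.62×10¹³ m/s².

|a| ≈ 2.62×10¹³ m/s²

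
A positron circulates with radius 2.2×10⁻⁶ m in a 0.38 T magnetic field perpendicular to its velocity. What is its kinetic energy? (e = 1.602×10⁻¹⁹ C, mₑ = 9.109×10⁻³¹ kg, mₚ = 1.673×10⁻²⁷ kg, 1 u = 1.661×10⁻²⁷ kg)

KE ≈ 9.8×10⁻²¹ J

v = |q|Br/m, then KE = ½mv² = (qBr)²/(2m).
v = (1.602×10⁻¹⁹)(0.38)(2.2×10⁻⁶)/9.109×10⁻³¹ ≈ 1.470×10⁵ m/s.
KE = ½(9.109×10⁻³¹)(1.470×10⁵)² ≈ 9.8×10⁻²¹ J.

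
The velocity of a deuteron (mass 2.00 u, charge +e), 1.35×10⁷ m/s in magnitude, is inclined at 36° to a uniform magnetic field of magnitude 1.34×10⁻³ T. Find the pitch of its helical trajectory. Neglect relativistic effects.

p ≈ 1060 m

v∥ = v cosθ = 1.35×10⁷·cos36° ≈ 1.092×10⁷ m/s.
T = 2πm/(|q|B) = 2π(3.322×10⁻²⁷)/((1.602×10⁻¹⁹)(1.34×10⁻³)) ≈ 9.723×10⁻⁵ s.
pitch = v∥ T = (1.092×10⁷)(9.723×10⁻⁵) ≈ 1060 m.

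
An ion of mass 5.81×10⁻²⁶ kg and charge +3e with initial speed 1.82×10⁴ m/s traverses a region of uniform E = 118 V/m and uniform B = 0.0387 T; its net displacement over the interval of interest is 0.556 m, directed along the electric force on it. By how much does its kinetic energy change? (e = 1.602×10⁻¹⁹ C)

ΔKE ≈ 3.15×10⁻¹⁷ J

The magnetic force is always ⟂ v and does no work; only the electric force changes KE.
ΔKE = F_E · d = |q|E d = (4.806×10⁻¹⁹)(118)(0.556) ≈ 3.15×10⁻¹⁷ J.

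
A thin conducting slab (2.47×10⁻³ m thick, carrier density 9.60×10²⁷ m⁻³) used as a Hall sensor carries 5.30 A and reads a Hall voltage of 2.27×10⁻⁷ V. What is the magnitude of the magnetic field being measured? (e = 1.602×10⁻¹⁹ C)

B ≈ 0.163 T

From V_H = IB/(n e t), B = V_H n e t / I.
B = (2.27×10⁻⁷)(9.60×10²⁷)(1.602×10⁻¹⁹)(2.47×10⁻³)/5.30 ≈ 0.163 T.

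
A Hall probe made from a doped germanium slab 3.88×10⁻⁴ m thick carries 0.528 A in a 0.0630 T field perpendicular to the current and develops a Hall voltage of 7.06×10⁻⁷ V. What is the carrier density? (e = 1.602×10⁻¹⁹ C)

From V_H = IB/(n e t), n = IB/(V_H e t).
n = (0.528)(0.0630)/((7.06×10⁻⁷)(1.602×10⁻¹⁹)(3.88×10⁻⁴)) ≈ 7.58×10²⁶ m⁻³.

n ≈ 7.58×10²⁶ m⁻³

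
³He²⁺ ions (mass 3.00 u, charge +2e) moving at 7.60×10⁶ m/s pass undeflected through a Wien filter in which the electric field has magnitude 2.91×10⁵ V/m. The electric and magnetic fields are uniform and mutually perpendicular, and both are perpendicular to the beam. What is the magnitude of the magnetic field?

B = 0.0383 T

Balance of forces in the selector: qE = qvB ⇒ B = E/v.
B = 2.91×10⁵/7.60×10⁶ = 0.0383 T.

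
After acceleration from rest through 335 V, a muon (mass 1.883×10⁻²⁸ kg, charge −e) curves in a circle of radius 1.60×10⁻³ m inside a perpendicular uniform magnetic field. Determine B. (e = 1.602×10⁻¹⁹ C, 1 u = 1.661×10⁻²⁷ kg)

v = √(2|q|V/m) = √(2·1.602×10⁻¹⁹·335/1.883×10⁻²⁸) ≈ 7.550×10⁵ m/s.
B = mv/(|q|r) = (1.883×10⁻²⁸)(7.550×10⁵)/((1.602×10⁻¹⁹)(1.60×10⁻³)) ≈ 0.555 T.

B ≈ 0.555 T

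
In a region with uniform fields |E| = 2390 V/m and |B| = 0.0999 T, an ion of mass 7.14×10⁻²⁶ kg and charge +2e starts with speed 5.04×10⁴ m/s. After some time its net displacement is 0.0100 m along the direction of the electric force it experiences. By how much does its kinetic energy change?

The magnetic force is always ⟂ v and does no work; only the electric force changes KE.
ΔKE = F_E · d = |q|E d = (3.204×10⁻¹⁹)(2390)(0.0100) ≈ 7.66×10⁻¹⁸ J.

ΔKE ≈ 7.66×10⁻¹⁸ J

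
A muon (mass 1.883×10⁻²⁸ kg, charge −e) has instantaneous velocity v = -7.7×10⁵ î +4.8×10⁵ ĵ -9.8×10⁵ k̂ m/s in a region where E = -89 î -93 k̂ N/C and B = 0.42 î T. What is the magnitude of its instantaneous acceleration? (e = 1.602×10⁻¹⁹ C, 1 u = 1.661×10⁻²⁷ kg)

v×B = (0, -4.12×10⁵, -2.02×10⁵) N/C.
E + v×B = (-89.0, -4.12×10⁵, -2.02×10⁵) N/C.
F = q(E + v×B) = (−1.602×10⁻¹⁹ C)·(-89.0, -4.12×10⁵, -2.02×10⁵) = (1.43×10⁻¹⁷, 6.59×10⁻¹⁴, 3.23×10⁻¹⁴) N.
|a| = |F|/m = 7.343×10⁻¹⁴/1.883×10⁻²⁸ ≈ 3.90×10¹⁴ m/s².

|a| ≈ 3.90×10¹⁴ m/s²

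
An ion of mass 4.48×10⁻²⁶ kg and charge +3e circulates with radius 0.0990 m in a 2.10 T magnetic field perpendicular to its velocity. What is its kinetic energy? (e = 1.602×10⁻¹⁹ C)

KE ≈ 1.11×10⁻¹³ J

v = |q|Br/m, then KE = ½mv² = (qBr)²/(2m).
v = (4.806×10⁻¹⁹)(2.10)(0.0990)/4.48×10⁻²⁶ ≈ 2.230×10⁶ m/s.
KE = ½(4.48×10⁻²⁶)(2.230×10⁶)² ≈ 1.11×10⁻¹³ J.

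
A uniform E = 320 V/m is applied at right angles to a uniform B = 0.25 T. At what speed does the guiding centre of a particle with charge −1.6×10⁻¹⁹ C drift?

v_d ≈ 1300 m/s

The E×B drift speed is v_d = E/B.
v_d = 320/0.25 = 1300 m/s.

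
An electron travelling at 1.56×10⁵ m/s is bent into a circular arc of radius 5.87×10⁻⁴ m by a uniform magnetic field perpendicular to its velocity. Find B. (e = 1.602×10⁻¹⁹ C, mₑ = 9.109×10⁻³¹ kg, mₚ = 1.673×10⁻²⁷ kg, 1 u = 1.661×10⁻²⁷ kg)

B ≈ 1.51×10⁻³ T

From |q|vB = mv²/r, B = mv/(|q|r).
B = (9.109×10⁻³¹)(1.56×10⁵)/((1.602×10⁻¹⁹)(5.87×10⁻⁴)) ≈ 1.51×10⁻³ T.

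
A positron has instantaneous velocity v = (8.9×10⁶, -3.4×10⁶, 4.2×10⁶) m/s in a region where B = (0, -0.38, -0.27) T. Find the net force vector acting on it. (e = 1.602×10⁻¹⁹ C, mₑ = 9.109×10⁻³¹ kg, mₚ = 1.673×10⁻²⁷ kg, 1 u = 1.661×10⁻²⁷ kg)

F ≈ (4.03×10⁻¹³, 3.85×10⁻¹³, -5.42×10⁻¹³) N

v×B = (2.51×10⁶, 2.40×10⁶, -3.38×10⁶) N/C.
F = q v×B = (1.602×10⁻¹⁹ C)·(2.51×10⁶, 2.40×10⁶, -3.38×10⁶) = (4.03×10⁻¹³, 3.85×10⁻¹³, -5.42×10⁻¹³) N.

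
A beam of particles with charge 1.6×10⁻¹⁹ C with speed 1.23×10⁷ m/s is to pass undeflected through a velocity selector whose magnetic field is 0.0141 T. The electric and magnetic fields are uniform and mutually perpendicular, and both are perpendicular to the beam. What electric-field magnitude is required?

E = 1.73×10⁵ V/m

For straight-line motion qE = qvB, so E = vB.
E = 1.23×10⁷ × 0.0141 = 1.73×10⁵ V/m.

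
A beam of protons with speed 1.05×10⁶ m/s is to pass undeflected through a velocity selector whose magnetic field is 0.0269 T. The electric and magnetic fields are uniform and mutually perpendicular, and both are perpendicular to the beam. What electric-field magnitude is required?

For straight-line motion qE = qvB, so E = vB.
E = 1.05×10⁶ × 0.0269 = 2.82×10⁴ V/m.

E = 2.82×10⁴ V/m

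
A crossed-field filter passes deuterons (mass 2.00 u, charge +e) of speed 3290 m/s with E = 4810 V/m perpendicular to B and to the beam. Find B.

B = 1.46 T

Balance of forces in the selector: qE = qvB ⇒ B = E/v.
B = 4810/3290 = 1.46 T.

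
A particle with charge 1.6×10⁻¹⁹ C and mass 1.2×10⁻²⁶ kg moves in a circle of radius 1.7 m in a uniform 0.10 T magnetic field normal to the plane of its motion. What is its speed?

v ≈ 2.3×10⁶ m/s

From |q|vB = mv²/r, v = |q|Br/m.
v = (1.6×10⁻¹⁹)(0.10)(1.7)/1.2×10⁻²⁶ ≈ 2.3×10⁶ m/s.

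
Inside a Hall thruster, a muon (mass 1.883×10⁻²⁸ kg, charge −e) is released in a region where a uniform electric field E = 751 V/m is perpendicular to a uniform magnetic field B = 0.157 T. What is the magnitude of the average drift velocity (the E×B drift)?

v_d ≈ 4780 m/s

The E×B drift speed is v_d = E/B.
v_d = 751/0.157 = 4780 m/s.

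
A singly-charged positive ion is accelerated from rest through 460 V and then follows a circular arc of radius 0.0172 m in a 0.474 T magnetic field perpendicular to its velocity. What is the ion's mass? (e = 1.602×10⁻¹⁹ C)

m ≈ 1.16×10⁻²⁶ kg

Combine |q|V = ½mv² and r = mv/(|q|B): eliminate v to get m = qB²r²/(2V).
m = (1.602×10⁻¹⁹)(0.474)²(0.0172)²/(2·460) ≈ 1.16×10⁻²⁶ kg.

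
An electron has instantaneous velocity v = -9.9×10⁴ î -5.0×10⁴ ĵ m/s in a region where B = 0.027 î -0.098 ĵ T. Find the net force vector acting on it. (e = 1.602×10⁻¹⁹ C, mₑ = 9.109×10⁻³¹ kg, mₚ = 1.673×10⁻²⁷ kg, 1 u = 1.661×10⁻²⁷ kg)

v×B = (0, 0, 1.11×10⁴) N/C.
F = q v×B = (−1.602×10⁻¹⁹ C)·(0, 0, 1.11×10⁴) = (0, 0, -1.77×10⁻¹⁵) N.

F ≈ (0, 0, -1.77×10⁻¹⁵) N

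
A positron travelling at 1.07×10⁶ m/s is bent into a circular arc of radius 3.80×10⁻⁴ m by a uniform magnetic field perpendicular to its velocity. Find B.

B ≈ 0.0160 T

From |q|vB = mv²/r, B = mv/(|q|r).
B = (9.109×10⁻³¹)(1.07×10⁶)/((1.602×10⁻¹⁹)(3.80×10⁻⁴)) ≈ 0.0160 T.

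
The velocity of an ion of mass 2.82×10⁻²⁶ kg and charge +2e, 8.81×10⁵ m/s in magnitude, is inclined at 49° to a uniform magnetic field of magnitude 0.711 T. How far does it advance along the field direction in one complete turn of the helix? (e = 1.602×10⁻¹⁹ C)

p ≈ 0.450 m

v∥ = v cosθ = 8.81×10⁵·cos49° ≈ 5.780×10⁵ m/s.
T = 2πm/(|q|B) = 2π(2.82×10⁻²⁶)/((3.204×10⁻¹⁹)(0.711)) ≈ 7.778×10⁻⁷ s.
pitch = v∥ T = (5.780×10⁵)(7.778×10⁻⁷) ≈ 0.450 m.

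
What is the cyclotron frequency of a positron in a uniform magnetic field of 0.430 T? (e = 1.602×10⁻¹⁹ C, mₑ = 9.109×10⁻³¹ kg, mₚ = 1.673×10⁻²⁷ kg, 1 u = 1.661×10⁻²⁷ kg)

f = |q|B/(2πm).
f = (1.602×10⁻¹⁹)(0.430)/(2π·9.109×10⁻³¹) ≈ 1.20×10¹⁰ Hz.

f ≈ 1.20×10¹⁰ Hz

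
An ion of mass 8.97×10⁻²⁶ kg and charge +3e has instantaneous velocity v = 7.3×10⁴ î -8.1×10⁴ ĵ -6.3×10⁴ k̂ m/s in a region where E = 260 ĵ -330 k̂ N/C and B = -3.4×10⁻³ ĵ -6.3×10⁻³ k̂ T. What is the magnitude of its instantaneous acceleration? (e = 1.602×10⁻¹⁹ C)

v×B = (296, 460, -248) N/C.
E + v×B = (296, 720, -578) N/C.
F = q(E + v×B) = (4.806×10⁻¹⁹ C)·(296, 720, -578) = (1.42×10⁻¹⁶, 3.46×10⁻¹⁶, -2.78×10⁻¹⁶) N.
|a| = |F|/m = 4.660×10⁻¹⁶/8.97×10⁻²⁶ ≈ 5.20×10⁹ m/s².

|a| ≈ 5.20×10⁹ m/s²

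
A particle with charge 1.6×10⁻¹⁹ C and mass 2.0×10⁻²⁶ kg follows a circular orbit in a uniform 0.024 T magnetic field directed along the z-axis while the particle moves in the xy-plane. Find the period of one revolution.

T ≈ 3.3×10⁻⁵ s

The cyclotron period depends only on m, q, B: T = 2πm/(|q|B).
T = 2π(2.0×10⁻²⁶)/((1.6×10⁻¹⁹)(0.024)) ≈ 3.3×10⁻⁵ s.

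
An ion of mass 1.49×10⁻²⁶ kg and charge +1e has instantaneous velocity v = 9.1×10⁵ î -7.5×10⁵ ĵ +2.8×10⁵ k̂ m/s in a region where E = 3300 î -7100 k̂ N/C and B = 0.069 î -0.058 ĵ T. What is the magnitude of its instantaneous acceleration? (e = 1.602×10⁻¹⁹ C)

v×B = (1.62×10⁴, 1.93×10⁴, -1030) N/C.
E + v×B = (1.95×10⁴, 1.93×10⁴, -8130) N/C.
F = q(E + v×B) = (1.602×10⁻¹⁹ C)·(1.95×10⁴, 1.93×10⁴, -8130) = (3.13×10⁻¹⁵, 3.10×10⁻¹⁵, -1.30×10⁻¹⁵) N.
|a| = |F|/m = 4.591×10⁻¹⁵/1.49×10⁻²⁶ ≈ 3.08×10¹¹ m/s².

|a| ≈ 3.08×10¹¹ m/s²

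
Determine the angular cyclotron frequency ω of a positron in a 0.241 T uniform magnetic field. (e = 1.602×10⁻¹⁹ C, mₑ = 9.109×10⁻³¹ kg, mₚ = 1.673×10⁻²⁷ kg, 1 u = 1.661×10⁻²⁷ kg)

ω ≈ 4.24×10¹⁰ rad/s

ω = |q|B/m.
ω = (1.602×10⁻¹⁹)(0.241)/9.109×10⁻³¹ ≈ 4.24×10¹⁰ rad/s.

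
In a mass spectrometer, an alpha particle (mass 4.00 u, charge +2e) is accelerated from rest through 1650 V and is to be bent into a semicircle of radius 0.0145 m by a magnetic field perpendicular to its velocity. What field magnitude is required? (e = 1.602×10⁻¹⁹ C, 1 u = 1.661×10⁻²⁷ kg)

B ≈ 0.571 T

v = √(2|q|V/m) = √(2·3.204×10⁻¹⁹·1650/6.644×10⁻²⁷) ≈ 3.989×10⁵ m/s.
B = mv/(|q|r) = (6.644×10⁻²⁷)(3.989×10⁵)/((3.204×10⁻¹⁹)(0.0145)) ≈ 0.571 T.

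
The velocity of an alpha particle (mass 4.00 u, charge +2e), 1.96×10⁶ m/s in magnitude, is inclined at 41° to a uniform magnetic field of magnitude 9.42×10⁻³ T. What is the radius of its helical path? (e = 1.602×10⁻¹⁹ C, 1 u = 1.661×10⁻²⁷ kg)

v⊥ = v sinθ = 1.96×10⁶·sin41° ≈ 1.286×10⁶ m/s.
r = m v⊥/(|q|B) = (6.644×10⁻²⁷)(1.286×10⁶)/((3.204×10⁻¹⁹)(9.42×10⁻³)) ≈ 2.83 m.

r ≈ 2.83 m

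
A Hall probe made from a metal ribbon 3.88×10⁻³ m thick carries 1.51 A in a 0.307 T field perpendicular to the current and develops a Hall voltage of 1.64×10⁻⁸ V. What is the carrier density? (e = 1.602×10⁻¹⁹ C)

From V_H = IB/(n e t), n = IB/(V_H e t).
n = (1.51)(0.307)/((1.64×10⁻⁸)(1.602×10⁻¹⁹)(3.88×10⁻³)) ≈ 4.55×10²⁸ m⁻³.

n ≈ 4.55×10²⁸ m⁻³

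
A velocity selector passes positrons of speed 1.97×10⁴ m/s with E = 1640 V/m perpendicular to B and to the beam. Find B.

Balance of forces in the selector: qE = qvB ⇒ B = E/v.
B = 1640/1.97×10⁴ = 0.0832 T.

B = 0.0832 T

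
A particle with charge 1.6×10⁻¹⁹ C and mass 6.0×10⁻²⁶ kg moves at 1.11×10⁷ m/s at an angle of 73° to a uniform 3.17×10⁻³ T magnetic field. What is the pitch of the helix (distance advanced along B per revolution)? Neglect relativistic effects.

p ≈ 2410 m

v∥ = v cosθ = 1.11×10⁷·cos73° ≈ 3.245×10⁶ m/s.
T = 2πm/(|q|B) = 2π(6.0×10⁻²⁶)/((1.6×10⁻¹⁹)(3.17×10⁻³)) ≈ 7.433×10⁻⁴ s.
pitch = v∥ T = (3.245×10⁶)(7.433×10⁻⁴) ≈ 2410 m.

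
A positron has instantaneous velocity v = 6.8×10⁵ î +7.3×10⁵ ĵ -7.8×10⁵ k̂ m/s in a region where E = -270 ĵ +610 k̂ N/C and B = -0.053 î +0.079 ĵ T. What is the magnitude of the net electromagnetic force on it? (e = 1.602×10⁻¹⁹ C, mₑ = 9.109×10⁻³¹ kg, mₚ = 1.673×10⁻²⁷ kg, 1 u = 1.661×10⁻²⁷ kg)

v×B = (6.16×10⁴, 4.13×10⁴, 9.24×10⁴) N/C.
E + v×B = (6.16×10⁴, 4.11×10⁴, 9.30×10⁴) N/C.
F = q(E + v×B) = (1.602×10⁻¹⁹ C)·(6.16×10⁴, 4.11×10⁴, 9.30×10⁴) = (9.87×10⁻¹⁵, 6.58×10⁻¹⁵, 1.49×10⁻¹⁴) N.
|F| = 1.90×10⁻¹⁴ N.

|F| ≈ 1.90×10⁻¹⁴ N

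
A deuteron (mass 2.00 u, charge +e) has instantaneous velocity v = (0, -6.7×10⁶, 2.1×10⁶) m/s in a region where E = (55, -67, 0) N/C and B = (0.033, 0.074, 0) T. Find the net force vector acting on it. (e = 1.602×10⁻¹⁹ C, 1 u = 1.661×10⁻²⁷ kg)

v×B = (-1.55×10⁵, 6.93×10⁴, 2.21×10⁵) N/C.
E + v×B = (-1.55×10⁵, 6.92×10⁴, 2.21×10⁵) N/C.
F = q(E + v×B) = (1.602×10⁻¹⁹ C)·(-1.55×10⁵, 6.92×10⁴, 2.21×10⁵) = (-2.49×10⁻¹⁴, 1.11×10⁻¹⁴, 3.54×10⁻¹⁴) N.

F ≈ (-2.49×10⁻¹⁴, 1.11×10⁻¹⁴, 3.54×10⁻¹⁴) N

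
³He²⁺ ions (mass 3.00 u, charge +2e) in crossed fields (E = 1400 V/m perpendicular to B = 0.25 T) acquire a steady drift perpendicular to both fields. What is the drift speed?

v_d ≈ 5600 m/s

The steady drift has the magnetic force balancing the electric force, so v_d = E/B.
v_d = 1400/0.25 = 5600 m/s.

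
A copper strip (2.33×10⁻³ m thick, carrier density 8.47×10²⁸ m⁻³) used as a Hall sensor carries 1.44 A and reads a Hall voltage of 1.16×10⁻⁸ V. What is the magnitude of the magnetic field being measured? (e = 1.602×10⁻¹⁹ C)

From V_H = IB/(n e t), B = V_H n e t / I.
B = (1.16×10⁻⁸)(8.47×10²⁸)(1.602×10⁻¹⁹)(2.33×10⁻³)/1.44 ≈ 0.255 T.

B ≈ 0.255 T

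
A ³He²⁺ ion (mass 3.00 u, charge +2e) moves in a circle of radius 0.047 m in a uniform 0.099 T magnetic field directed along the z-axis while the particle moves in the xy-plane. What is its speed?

From |q|vB = mv²/r, v = |q|Br/m.
v = (3.204×10⁻¹⁹)(0.099)(0.047)/4.983×10⁻²⁷ ≈ 3.0×10⁵ m/s.

v ≈ 3.0×10⁵ m/s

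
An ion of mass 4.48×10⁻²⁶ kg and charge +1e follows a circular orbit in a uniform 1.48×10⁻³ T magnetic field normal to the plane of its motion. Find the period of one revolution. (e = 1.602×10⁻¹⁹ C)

The cyclotron period depends only on m, q, B: T = 2πm/(|q|B).
T = 2π(4.48×10⁻²⁶)/((1.602×10⁻¹⁹)(1.48×10⁻³)) ≈ 1.19×10⁻³ s.

T ≈ 1.19×10⁻³ s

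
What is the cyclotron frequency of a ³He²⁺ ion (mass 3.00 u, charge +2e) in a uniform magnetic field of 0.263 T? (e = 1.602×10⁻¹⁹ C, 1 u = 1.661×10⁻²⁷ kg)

f = |q|B/(2πm).
f = (3.204×10⁻¹⁹)(0.263)/(2π·4.983×10⁻²⁷) ≈ 2.69×10⁶ Hz.

f ≈ 2.69×10⁶ Hz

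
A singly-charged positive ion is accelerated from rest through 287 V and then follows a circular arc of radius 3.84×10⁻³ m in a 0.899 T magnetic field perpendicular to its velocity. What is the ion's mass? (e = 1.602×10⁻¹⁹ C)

m ≈ 3.33×10⁻²⁷ kg

Combine |q|V = ½mv² and r = mv/(|q|B): eliminate v to get m = qB²r²/(2V).
m = (1.602×10⁻¹⁹)(0.899)²(3.84×10⁻³)²/(2·287) ≈ 3.33×10⁻²⁷ kg.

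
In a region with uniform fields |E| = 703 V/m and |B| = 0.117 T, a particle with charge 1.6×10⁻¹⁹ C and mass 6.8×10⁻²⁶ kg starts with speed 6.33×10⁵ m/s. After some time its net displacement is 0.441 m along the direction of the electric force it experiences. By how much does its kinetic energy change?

The magnetic force is always ⟂ v and does no work; only the electric force changes KE.
ΔKE = F_E · d = |q|E d = (1.6×10⁻¹⁹)(703)(0.441) ≈ 4.96×10⁻¹⁷ J.

ΔKE ≈ 4.96×10⁻¹⁷ J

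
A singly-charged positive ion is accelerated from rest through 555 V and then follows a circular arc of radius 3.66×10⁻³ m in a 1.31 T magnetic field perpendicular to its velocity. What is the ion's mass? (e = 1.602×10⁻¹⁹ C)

m ≈ 3.32×10⁻²⁷ kg

Combine |q|V = ½mv² and r = mv/(|q|B): eliminate v to get m = qB²r²/(2V).
m = (1.602×10⁻¹⁹)(1.31)²(3.66×10⁻³)²/(2·555) ≈ 3.32×10⁻²⁷ kg.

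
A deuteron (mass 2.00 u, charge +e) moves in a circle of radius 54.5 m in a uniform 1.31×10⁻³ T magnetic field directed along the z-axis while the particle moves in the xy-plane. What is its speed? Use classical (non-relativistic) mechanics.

From |q|vB = mv²/r, v = |q|Br/m.
v = (1.602×10⁻¹⁹)(1.31×10⁻³)(54.5)/3.322×10⁻²⁷ ≈ 3.44×10⁶ m/s.

v ≈ 3.44×10⁶ m/s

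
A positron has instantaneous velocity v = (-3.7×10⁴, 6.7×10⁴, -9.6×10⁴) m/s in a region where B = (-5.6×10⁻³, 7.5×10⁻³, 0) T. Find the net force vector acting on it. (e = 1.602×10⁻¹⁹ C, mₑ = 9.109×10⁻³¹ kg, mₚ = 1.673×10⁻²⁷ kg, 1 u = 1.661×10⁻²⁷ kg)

v×B = (720, 538, 97.7) N/C.
F = q v×B = (1.602×10⁻¹⁹ C)·(720, 538, 97.7) = (1.15×10⁻¹⁶, 8.61×10⁻¹⁷, 1.57×10⁻¹⁷) N.

F ≈ (1.15×10⁻¹⁶, 8.61×10⁻¹⁷, 1.57×10⁻¹⁷) N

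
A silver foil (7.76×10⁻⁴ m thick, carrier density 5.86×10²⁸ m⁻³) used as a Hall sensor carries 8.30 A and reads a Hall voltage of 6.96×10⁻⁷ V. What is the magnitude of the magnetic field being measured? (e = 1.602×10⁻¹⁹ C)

From V_H = IB/(n e t), B = V_H n e t / I.
B = (6.96×10⁻⁷)(5.86×10²⁸)(1.602×10⁻¹⁹)(7.76×10⁻⁴)/8.30 ≈ 0.611 T.

B ≈ 0.611 T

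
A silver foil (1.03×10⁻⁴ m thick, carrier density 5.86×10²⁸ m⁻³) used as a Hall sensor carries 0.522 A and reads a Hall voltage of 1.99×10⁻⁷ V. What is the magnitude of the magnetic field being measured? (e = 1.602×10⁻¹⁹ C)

B ≈ 0.369 T

From V_H = IB/(n e t), B = V_H n e t / I.
B = (1.99×10⁻⁷)(5.86×10²⁸)(1.602×10⁻¹⁹)(1.03×10⁻⁴)/0.522 ≈ 0.369 T.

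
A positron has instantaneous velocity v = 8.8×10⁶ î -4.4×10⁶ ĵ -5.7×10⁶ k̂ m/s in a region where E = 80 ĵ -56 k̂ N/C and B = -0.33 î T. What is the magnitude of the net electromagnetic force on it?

v×B = (0, 1.88×10⁶, -1.45×10⁶) N/C.
E + v×B = (0, 1.88×10⁶, -1.45×10⁶) N/C.
F = q(E + v×B) = (1.602×10⁻¹⁹ C)·(0, 1.88×10⁶, -1.45×10⁶) = (0, 3.01×10⁻¹³, -2.33×10⁻¹³) N.
|F| = 3.81×10⁻¹³ N.

|F| ≈ 3.81×10⁻¹³ N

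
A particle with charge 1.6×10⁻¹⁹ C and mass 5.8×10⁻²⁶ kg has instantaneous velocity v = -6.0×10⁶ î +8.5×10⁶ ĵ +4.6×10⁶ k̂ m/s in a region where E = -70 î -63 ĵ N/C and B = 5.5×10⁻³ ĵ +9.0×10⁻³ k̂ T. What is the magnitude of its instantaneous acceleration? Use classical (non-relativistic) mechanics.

|a| ≈ 2.24×10¹¹ m/s²

v×B = (5.12×10⁴, 5.40×10⁴, -3.30×10⁴) N/C.
E + v×B = (5.11×10⁴, 5.39×10⁴, -3.30×10⁴) N/C.
F = q(E + v×B) = (1.6×10⁻¹⁹ C)·(5.11×10⁴, 5.39×10⁴, -3.30×10⁴) = (8.18×10⁻¹⁵, 8.63×10⁻¹⁵, -5.28×10⁻¹⁵) N.
|a| = |F|/m = 1.301×10⁻¹⁴/5.8×10⁻²⁶ ≈ 2.24×10¹¹ m/s².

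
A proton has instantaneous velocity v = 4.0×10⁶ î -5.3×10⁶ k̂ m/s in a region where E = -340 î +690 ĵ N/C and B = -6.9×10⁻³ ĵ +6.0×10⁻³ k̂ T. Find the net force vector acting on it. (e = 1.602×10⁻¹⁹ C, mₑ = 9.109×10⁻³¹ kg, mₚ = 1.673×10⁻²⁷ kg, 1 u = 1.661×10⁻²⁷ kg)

F ≈ (-5.91×10⁻¹⁵, -3.73×10⁻¹⁵, -4.42×10⁻¹⁵) N

v×B = (-3.66×10⁴, -2.40×10⁴, -2.76×10⁴) N/C.
E + v×B = (-3.69×10⁴, -2.33×10⁴, -2.76×10⁴) N/C.
F = q(E + v×B) = (1.602×10⁻¹⁹ C)·(-3.69×10⁴, -2.33×10⁴, -2.76×10⁴) = (-5.91×10⁻¹⁵, -3.73×10⁻¹⁵, -4.42×10⁻¹⁵) N.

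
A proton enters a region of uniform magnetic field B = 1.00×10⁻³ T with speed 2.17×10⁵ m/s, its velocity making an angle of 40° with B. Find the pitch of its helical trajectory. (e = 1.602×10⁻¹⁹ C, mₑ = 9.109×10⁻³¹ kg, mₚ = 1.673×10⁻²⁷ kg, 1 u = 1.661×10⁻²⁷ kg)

p ≈ 10.9 m

v∥ = v cosθ = 2.17×10⁵·cos40° ≈ 1.662×10⁵ m/s.
T = 2πm/(|q|B) = 2π(1.673×10⁻²⁷)/((1.602×10⁻¹⁹)(1.00×10⁻³)) ≈ 6.562×10⁻⁵ s.
pitch = v∥ T = (1.662×10⁵)(6.562×10⁻⁵) ≈ 10.9 m.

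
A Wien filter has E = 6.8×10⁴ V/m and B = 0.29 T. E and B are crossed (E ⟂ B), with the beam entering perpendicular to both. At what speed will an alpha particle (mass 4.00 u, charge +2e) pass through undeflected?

Straight-line motion ⇒ electric and magnetic forces cancel, so E = vB.
v = E/B = 6.8×10⁴/0.29 = 2.3×10⁵ m/s.

v = 2.3×10⁵ m/s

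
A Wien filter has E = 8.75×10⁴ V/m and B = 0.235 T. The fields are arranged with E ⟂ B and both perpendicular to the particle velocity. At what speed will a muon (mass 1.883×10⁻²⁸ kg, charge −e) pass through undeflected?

v = 3.72×10⁵ m/s

For undeflected motion the electric and magnetic forces balance: qE = qvB.
v = E/B = 8.75×10⁴/0.235 = 3.72×10⁵ m/s.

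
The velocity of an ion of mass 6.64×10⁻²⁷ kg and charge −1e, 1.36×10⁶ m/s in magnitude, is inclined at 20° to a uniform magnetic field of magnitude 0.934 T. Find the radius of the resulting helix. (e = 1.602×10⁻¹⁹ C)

v⊥ = v sinθ = 1.36×10⁶·sin20° ≈ 4.651×10⁵ m/s.
r = m v⊥/(|q|B) = (6.64×10⁻²⁷)(4.651×10⁵)/((1.602×10⁻¹⁹)(0.934)) ≈ 0.0206 m.

r ≈ 0.0206 m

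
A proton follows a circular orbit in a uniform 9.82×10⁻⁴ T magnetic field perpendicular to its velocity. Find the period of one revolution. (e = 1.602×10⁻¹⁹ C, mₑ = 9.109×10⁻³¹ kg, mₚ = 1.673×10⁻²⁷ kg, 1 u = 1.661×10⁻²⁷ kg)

T ≈ 6.68×10⁻⁵ s

The cyclotron period depends only on m, q, B: T = 2πm/(|q|B).
T = 2π(1.673×10⁻²⁷)/((1.602×10⁻¹⁹)(9.82×10⁻⁴)) ≈ 6.68×10⁻⁵ s.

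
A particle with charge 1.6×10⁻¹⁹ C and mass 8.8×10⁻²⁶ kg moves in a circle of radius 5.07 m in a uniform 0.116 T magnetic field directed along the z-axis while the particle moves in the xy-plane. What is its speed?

From |q|vB = mv²/r, v = |q|Br/m.
v = (1.6×10⁻¹⁹)(0.116)(5.07)/8.8×10⁻²⁶ ≈ 1.07×10⁶ m/s.

v ≈ 1.07×10⁶ m/s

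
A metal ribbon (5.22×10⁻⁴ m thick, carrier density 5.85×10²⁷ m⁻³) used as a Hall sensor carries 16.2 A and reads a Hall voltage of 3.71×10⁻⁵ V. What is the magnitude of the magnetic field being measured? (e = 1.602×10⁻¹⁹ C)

B ≈ 1.12 T

From V_H = IB/(n e t), B = V_H n e t / I.
B = (3.71×10⁻⁵)(5.85×10²⁷)(1.602×10⁻¹⁹)(5.22×10⁻⁴)/16.2 ≈ 1.12 T.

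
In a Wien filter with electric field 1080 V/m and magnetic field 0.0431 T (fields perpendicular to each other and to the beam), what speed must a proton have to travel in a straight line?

Straight-line motion ⇒ electric and magnetic forces cancel, so E = vB.
v = E/B = 1080/0.0431 = 2.51×10⁴ m/s.

v = 2.51×10⁴ m/s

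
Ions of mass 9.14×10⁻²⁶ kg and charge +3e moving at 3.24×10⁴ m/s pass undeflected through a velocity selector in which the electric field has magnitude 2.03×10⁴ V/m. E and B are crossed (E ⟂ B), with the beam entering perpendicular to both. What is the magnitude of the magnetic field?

B = 0.627 T

Balance of forces in the selector: qE = qvB ⇒ B = E/v.
B = 2.03×10⁴/3.24×10⁴ = 0.627 T.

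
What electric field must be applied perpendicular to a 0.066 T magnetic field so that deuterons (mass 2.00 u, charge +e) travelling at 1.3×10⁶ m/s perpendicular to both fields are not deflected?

For straight-line motion qE = qvB, so E = vB.
E = 1.3×10⁶ × 0.066 = 8.6×10⁴ V/m.

E = 8.6×10⁴ V/m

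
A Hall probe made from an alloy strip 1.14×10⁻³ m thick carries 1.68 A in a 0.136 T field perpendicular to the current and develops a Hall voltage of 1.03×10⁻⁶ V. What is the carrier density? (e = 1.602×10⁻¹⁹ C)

From V_H = IB/(n e t), n = IB/(V_H e t).
n = (1.68)(0.136)/((1.03×10⁻⁶)(1.602×10⁻¹⁹)(1.14×10⁻³)) ≈ 1.21×10²⁷ m⁻³.

n ≈ 1.21×10²⁷ m⁻³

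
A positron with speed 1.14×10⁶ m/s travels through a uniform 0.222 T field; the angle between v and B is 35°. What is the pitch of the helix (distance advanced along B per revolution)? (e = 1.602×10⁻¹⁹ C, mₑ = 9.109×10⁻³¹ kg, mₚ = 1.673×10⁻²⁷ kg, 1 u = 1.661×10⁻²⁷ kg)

v∥ = v cosθ = 1.14×10⁶·cos35° ≈ 9.338×10⁵ m/s.
T = 2πm/(|q|B) = 2π(9.109×10⁻³¹)/((1.602×10⁻¹⁹)(0.222)) ≈ 1.609×10⁻¹⁰ s.
pitch = v∥ T = (9.338×10⁵)(1.609×10⁻¹⁰) ≈ 1.50×10⁻⁴ m.

p ≈ 1.50×10⁻⁴ m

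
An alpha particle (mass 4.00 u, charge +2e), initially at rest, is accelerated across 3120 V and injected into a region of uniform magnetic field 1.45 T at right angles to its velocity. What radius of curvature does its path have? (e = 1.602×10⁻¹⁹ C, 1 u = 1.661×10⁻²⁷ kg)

Acceleration: |q|V = ½mv² ⇒ v = √(2|q|V/m) = √(2·3.204×10⁻¹⁹·3120/6.644×10⁻²⁷) ≈ 5.486×10⁵ m/s.
In the field: r = mv/(|q|B) = (6.644×10⁻²⁷)(5.486×10⁵)/((3.204×10⁻¹⁹)(1.45)) ≈ 7.84×10⁻³ m.

r ≈ 7.84×10⁻³ m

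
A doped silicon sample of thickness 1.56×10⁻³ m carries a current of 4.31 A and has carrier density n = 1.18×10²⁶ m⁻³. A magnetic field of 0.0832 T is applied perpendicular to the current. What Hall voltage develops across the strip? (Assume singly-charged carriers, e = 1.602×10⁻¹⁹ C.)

V_H = IB/(n e t).
V_H = (4.31)(0.0832)/((1.18×10²⁶)(1.602×10⁻¹⁹)(1.56×10⁻³)) ≈ 1.22×10⁻⁵ V.

V_H ≈ 1.22×10⁻⁵ V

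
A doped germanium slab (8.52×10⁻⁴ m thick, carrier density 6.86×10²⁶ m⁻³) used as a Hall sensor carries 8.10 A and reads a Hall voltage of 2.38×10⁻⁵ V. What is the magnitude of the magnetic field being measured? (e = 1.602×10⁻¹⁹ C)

B ≈ 0.275 T

From V_H = IB/(n e t), B = V_H n e t / I.
B = (2.38×10⁻⁵)(6.86×10²⁶)(1.602×10⁻¹⁹)(8.52×10⁻⁴)/8.10 ≈ 0.275 T.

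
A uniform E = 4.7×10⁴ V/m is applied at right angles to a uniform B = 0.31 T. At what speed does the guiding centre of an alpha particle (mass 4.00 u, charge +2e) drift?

The E×B drift speed is v_d = E/B.
v_d = 4.7×10⁴/0.31 = 1.5×10⁵ m/s.

v_d ≈ 1.5×10⁵ m/s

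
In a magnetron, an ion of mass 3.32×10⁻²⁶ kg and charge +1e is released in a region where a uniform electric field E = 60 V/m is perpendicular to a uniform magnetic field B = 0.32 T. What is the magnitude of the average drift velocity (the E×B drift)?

The E×B drift speed is v_d = E/B.
v_d = 60/0.32 = 190 m/s.

v_d ≈ 190 m/s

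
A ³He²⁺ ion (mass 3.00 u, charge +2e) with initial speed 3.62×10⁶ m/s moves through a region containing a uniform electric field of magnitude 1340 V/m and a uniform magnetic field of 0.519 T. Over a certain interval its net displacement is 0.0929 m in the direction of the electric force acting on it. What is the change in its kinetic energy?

The magnetic force is always ⟂ v and does no work; only the electric force changes KE.
ΔKE = F_E · d = |q|E d = (3.204×10⁻¹⁹)(1340)(0.0929) ≈ 3.99×10⁻¹⁷ J.

ΔKE ≈ 3.99×10⁻¹⁷ J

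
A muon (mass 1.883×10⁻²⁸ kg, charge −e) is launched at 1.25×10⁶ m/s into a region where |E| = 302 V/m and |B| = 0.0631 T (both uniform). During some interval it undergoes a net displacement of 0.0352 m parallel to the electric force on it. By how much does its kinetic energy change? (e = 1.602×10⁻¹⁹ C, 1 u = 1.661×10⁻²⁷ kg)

The magnetic force is always ⟂ v and does no work; only the electric force changes KE.
ΔKE = F_E · d = |q|E d = (1.602×10⁻¹⁹)(302)(0.0352) ≈ 1.70×10⁻¹⁸ J.

ΔKE ≈ 1.70×10⁻¹⁸ J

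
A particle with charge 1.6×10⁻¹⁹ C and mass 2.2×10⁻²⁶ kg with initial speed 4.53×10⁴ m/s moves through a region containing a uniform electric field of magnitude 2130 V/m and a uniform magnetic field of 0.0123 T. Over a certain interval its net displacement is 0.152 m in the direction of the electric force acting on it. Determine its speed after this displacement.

v_f ≈ 8.22×10⁴ m/s

B does no work; ΔKE = |q|E d.
½mv_f² = ½mv₀² + |q|Ed = ½(2.2×10⁻²⁶)(4.53×10⁴)² + (1.6×10⁻¹⁹)(2130)(0.152) ≈ 2.257×10⁻¹⁷ J + 5.180×10⁻¹⁷ J ≈ 7.437×10⁻¹⁷ J.
v_f = √(2·7.437×10⁻¹⁷/2.2×10⁻²⁶) ≈ 8.22×10⁴ m/s.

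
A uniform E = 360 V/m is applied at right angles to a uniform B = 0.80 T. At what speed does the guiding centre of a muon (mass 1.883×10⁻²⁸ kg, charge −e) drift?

In crossed fields the guiding centre drifts at v_d = |E×B|/B² = E/B, independent of charge and mass.
v_d = 360/0.80 = 450 m/s.

v_d ≈ 450 m/s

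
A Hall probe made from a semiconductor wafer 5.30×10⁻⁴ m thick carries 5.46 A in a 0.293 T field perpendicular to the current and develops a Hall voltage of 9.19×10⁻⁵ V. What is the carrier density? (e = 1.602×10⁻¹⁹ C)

n ≈ 2.05×10²⁶ m⁻³

From V_H = IB/(n e t), n = IB/(V_H e t).
n = (5.46)(0.293)/((9.19×10⁻⁵)(1.602×10⁻¹⁹)(5.30×10⁻⁴)) ≈ 2.05×10²⁶ m⁻³.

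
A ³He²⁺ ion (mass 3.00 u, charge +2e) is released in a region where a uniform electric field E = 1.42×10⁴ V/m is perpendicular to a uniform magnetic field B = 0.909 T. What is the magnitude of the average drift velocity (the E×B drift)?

The steady drift has the magnetic force balancing the electric force, so v_d = E/B.
v_d = 1.42×10⁴/0.909 = 1.56×10⁴ m/s.

v_d ≈ 1.56×10⁴ m/s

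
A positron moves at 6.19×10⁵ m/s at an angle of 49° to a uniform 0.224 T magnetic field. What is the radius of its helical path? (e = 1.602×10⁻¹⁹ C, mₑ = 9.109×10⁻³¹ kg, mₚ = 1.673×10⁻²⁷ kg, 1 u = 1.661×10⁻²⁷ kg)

r ≈ 1.19×10⁻⁵ m

v⊥ = v sinθ = 6.19×10⁵·sin49° ≈ 4.672×10⁵ m/s.
r = m v⊥/(|q|B) = (9.109×10⁻³¹)(4.672×10⁵)/((1.602×10⁻¹⁹)(0.224)) ≈ 1.19×10⁻⁵ m.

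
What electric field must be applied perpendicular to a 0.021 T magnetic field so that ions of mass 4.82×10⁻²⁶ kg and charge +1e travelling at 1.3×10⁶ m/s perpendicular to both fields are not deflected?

For straight-line motion qE = qvB, so E = vB.
E = 1.3×10⁶ × 0.021 = 2.7×10⁴ V/m.

E = 2.7×10⁴ V/m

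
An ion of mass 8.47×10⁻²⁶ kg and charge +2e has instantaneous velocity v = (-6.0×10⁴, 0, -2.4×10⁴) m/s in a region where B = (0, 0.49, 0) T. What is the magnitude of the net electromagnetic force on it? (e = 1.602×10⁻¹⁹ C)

v×B = (1.18×10⁴, 0, -2.94×10⁴) N/C.
F = q v×B = (3.204×10⁻¹⁹ C)·(1.18×10⁴, 0, -2.94×10⁴) = (3.77×10⁻¹⁵, 0, -9.42×10⁻¹⁵) N.
|F| = 1.01×10⁻¹⁴ N.

|F| ≈ 1.01×10⁻¹⁴ N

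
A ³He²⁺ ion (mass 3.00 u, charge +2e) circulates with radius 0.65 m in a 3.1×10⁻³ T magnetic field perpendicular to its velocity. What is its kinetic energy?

KE ≈ 4.2×10⁻¹⁷ J

v = |q|Br/m, then KE = ½mv² = (qBr)²/(2m).
v = (3.204×10⁻¹⁹)(3.1×10⁻³)(0.65)/4.983×10⁻²⁷ ≈ 1.296×10⁵ m/s.
KE = ½(4.983×10⁻²⁷)(1.296×10⁵)² ≈ 4.2×10⁻¹⁷ J.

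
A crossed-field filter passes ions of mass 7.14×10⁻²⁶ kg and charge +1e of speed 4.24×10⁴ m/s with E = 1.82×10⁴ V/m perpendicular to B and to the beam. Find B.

B = 0.429 T

Balance of forces in the selector: qE = qvB ⇒ B = E/v.
B = 1.82×10⁴/4.24×10⁴ = 0.429 T.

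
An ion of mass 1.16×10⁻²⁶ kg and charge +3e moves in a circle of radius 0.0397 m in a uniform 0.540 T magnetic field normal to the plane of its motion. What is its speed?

From |q|vB = mv²/r, v = |q|Br/m.
v = (4.806×10⁻¹⁹)(0.540)(0.0397)/1.16×10⁻²⁶ ≈ 8.88×10⁵ m/s.

v ≈ 8.88×10⁵ m/s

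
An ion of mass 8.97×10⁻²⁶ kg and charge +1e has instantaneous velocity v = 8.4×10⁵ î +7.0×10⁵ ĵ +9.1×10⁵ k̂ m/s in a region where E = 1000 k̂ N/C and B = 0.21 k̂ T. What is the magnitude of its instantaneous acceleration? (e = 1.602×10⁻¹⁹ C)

|a| ≈ 4.10×10¹¹ m/s²

v×B = (1.47×10⁵, -1.76×10⁵, 0) N/C.
E + v×B = (1.47×10⁵, -1.76×10⁵, 1000) N/C.
F = q(E + v×B) = (1.602×10⁻¹⁹ C)·(1.47×10⁵, -1.76×10⁵, 1000) = (2.35×10⁻¹⁴, -2.83×10⁻¹⁴, 1.60×10⁻¹⁶) N.
|a| = |F|/m = 3.679×10⁻¹⁴/8.97×10⁻²⁶ ≈ 4.10×10¹¹ m/s².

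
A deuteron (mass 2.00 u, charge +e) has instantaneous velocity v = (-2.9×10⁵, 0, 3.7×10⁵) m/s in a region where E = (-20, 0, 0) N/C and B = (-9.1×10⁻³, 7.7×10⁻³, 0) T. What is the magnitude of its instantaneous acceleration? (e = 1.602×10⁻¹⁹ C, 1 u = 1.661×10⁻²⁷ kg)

v×B = (-2850, -3370, -2230) N/C.
E + v×B = (-2870, -3370, -2230) N/C.
F = q(E + v×B) = (1.602×10⁻¹⁹ C)·(-2870, -3370, -2230) = (-4.60×10⁻¹⁶, -5.39×10⁻¹⁶, -3.58×10⁻¹⁶) N.
|a| = |F|/m = 7.938×10⁻¹⁶/3.322×10⁻²⁷ ≈ 2.39×10¹¹ m/s².

|a| ≈ 2.39×10¹¹ m/s²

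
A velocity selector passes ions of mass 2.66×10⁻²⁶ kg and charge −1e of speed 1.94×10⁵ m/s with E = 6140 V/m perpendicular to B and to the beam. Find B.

B = 0.0316 T

Balance of forces in the selector: qE = qvB ⇒ B = E/v.
B = 6140/1.94×10⁵ = 0.0316 T.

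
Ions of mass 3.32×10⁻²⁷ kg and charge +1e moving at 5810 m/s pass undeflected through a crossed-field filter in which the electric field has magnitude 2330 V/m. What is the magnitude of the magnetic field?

Balance of forces in the selector: qE = qvB ⇒ B = E/v.
B = 2330/5810 = 0.401 T.

B = 0.401 T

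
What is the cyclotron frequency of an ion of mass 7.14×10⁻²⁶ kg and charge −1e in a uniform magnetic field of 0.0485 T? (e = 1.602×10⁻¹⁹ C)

f ≈ 1.73×10⁴ Hz

f = |q|B/(2πm).
f = (1.602×10⁻¹⁹)(0.0485)/(2π·7.14×10⁻²⁶) ≈ 1.73×10⁴ Hz.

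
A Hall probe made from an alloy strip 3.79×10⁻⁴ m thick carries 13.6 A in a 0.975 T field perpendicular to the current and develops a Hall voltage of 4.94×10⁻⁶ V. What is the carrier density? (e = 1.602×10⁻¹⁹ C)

From V_H = IB/(n e t), n = IB/(V_H e t).
n = (13.6)(0.975)/((4.94×10⁻⁶)(1.602×10⁻¹⁹)(3.79×10⁻⁴)) ≈ 4.42×10²⁸ m⁻³.

n ≈ 4.42×10²⁸ m⁻³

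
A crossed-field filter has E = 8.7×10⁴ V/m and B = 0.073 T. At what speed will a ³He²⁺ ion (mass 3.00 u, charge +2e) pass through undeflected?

v = 1.2×10⁶ m/s

Straight-line motion ⇒ electric and magnetic forces cancel, so E = vB.
v = E/B = 8.7×10⁴/0.073 = 1.2×10⁶ m/s.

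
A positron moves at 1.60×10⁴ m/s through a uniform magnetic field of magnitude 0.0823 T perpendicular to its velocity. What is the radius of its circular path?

r ≈ 1.11×10⁻⁶ m

The magnetic force provides the centripetal force: |q|vB = mv²/r.
r = mv/(|q|B) = (9.109×10⁻³¹)(1.60×10⁴)/((1.602×10⁻¹⁹)(0.0823)) ≈ 1.11×10⁻⁶ m.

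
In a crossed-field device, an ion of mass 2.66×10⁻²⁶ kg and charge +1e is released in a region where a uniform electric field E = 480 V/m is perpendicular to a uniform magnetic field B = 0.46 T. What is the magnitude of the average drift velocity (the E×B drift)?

v_d ≈ 1000 m/s

The steady drift has the magnetic force balancing the electric force, so v_d = E/B.
v_d = 480/0.46 = 1000 m/s.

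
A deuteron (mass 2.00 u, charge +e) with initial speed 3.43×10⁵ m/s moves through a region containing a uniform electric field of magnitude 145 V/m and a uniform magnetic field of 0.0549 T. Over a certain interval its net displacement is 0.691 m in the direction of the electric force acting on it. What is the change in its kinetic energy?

ΔKE ≈ 1.61×10⁻¹⁷ J

The magnetic force is always ⟂ v and does no work; only the electric force changes KE.
ΔKE = F_E · d = |q|E d = (1.602×10⁻¹⁹)(145)(0.691) ≈ 1.61×10⁻¹⁷ J.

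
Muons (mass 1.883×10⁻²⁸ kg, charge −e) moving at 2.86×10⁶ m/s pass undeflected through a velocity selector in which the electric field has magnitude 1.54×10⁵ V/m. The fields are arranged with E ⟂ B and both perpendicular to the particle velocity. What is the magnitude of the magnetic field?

B = 0.0538 T

Balance of forces in the selector: qE = qvB ⇒ B = E/v.
B = 1.54×10⁵/2.86×10⁶ = 0.0538 T.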